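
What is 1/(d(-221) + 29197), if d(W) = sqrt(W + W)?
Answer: 29197/852465251 - I*sqrt(442)/852465251 ≈ 3.425e-5 - 2.4662e-8*I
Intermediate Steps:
d(W) = sqrt(2)*sqrt(W) (d(W) = sqrt(2*W) = sqrt(2)*sqrt(W))
1/(d(-221) + 29197) = 1/(sqrt(2)*sqrt(-221) + 29197) = 1/(sqrt(2)*(I*sqrt(221)) + 29197) = 1/(I*sqrt(442) + 29197) = 1/(29197 + I*sqrt(442))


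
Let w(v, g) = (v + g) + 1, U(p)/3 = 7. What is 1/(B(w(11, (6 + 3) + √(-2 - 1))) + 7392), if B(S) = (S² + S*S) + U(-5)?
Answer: -I/(-8289*I + 84*√3) ≈ 0.0001206 - 2.1169e-6*I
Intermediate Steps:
U(p) = 21 (U(p) = 3*7 = 21)
w(v, g) = 1 + g + v (w(v, g) = (g + v) + 1 = 1 + g + v)
B(S) = 21 + 2*S² (B(S) = (S² + S*S) + 21 = (S² + S²) + 21 = 2*S² + 21 = 21 + 2*S²)
1/(B(w(11, (6 + 3) + √(-2 - 1))) + 7392) = 1/((21 + 2*(1 + ((6 + 3) + √(-2 - 1)) + 11)²) + 7392) = 1/((21 + 2*(1 + (9 + √(-3)) + 11)²) + 7392) = 1/((21 + 2*(1 + (9 + I*√3) + 11)²) + 7392) = 1/((21 + 2*(21 + I*√3)²) + 7392) = 1/(7413 + 2*(21 + I*√3)²)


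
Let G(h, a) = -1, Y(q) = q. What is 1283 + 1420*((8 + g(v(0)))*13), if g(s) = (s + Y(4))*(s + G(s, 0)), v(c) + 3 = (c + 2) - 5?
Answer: 407403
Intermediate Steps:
v(c) = -6 + c (v(c) = -3 + ((c + 2) - 5) = -3 + ((2 + c) - 5) = -3 + (-3 + c) = -6 + c)
g(s) = (-1 + s)*(4 + s) (g(s) = (s + 4)*(s - 1) = (4 + s)*(-1 + s) = (-1 + s)*(4 + s))
1283 + 1420*((8 + g(v(0)))*13) = 1283 + 1420*((8 + (-4 + (-6 + 0)² + 3*(-6 + 0)))*13) = 1283 + 1420*((8 + (-4 + (-6)² + 3*(-6)))*13) = 1283 + 1420*((8 + (-4 + 36 - 18))*13) = 1283 + 1420*((8 + 14)*13) = 1283 + 1420*(22*13) = 1283 + 1420*286 = 1283 + 406120 = 407403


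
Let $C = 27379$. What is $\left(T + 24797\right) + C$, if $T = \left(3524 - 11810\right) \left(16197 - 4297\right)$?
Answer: $-98551224$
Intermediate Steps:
$T = -98603400$ ($T = \left(-8286\right) 11900 = -98603400$)
$\left(T + 24797\right) + C = \left(-98603400 + 24797\right) + 27379 = -98578603 + 27379 = -98551224$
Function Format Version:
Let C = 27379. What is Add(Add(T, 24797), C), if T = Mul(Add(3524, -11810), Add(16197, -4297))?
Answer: -98551224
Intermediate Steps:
T = -98603400 (T = Mul(-8286, 11900) = -98603400)
Add(Add(T, 24797), C) = Add(Add(-98603400, 24797), 27379) = Add(-98578603, 27379) = -98551224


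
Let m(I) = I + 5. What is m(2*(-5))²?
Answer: 25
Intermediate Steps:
m(I) = 5 + I
m(2*(-5))² = (5 + 2*(-5))² = (5 - 10)² = (-5)² = 25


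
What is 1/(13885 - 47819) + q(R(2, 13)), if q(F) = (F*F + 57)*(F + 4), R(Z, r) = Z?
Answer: 12419843/33934 ≈ 366.00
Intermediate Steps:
q(F) = (4 + F)*(57 + F²) (q(F) = (F² + 57)*(4 + F) = (57 + F²)*(4 + F) = (4 + F)*(57 + F²))
1/(13885 - 47819) + q(R(2, 13)) = 1/(13885 - 47819) + (228 + 2³ + 4*2² + 57*2) = 1/(-33934) + (228 + 8 + 4*4 + 114) = -1/33934 + (228 + 8 + 16 + 114) = -1/33934 + 366 = 12419843/33934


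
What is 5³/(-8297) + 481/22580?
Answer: 1168357/187346260 ≈ 0.0062364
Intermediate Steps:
5³/(-8297) + 481/22580 = 125*(-1/8297) + 481*(1/22580) = -125/8297 + 481/22580 = 1168357/187346260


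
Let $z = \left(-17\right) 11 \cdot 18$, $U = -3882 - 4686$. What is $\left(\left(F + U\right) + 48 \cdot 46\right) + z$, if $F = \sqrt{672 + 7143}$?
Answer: $-9726 + \sqrt{7815} \approx -9637.6$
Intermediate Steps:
$F = \sqrt{7815} \approx 88.402$
$U = -8568$ ($U = -3882 - 4686 = -8568$)
$z = -3366$ ($z = \left(-187\right) 18 = -3366$)
$\left(\left(F + U\right) + 48 \cdot 46\right) + z = \left(\left(\sqrt{7815} - 8568\right) + 48 \cdot 46\right) - 3366 = \left(\left(-8568 + \sqrt{7815}\right) + 2208\right) - 3366 = \left(-6360 + \sqrt{7815}\right) - 3366 = -9726 + \sqrt{7815}$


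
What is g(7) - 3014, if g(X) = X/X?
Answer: -3013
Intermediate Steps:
g(X) = 1
g(7) - 3014 = 1 - 3014 = -3013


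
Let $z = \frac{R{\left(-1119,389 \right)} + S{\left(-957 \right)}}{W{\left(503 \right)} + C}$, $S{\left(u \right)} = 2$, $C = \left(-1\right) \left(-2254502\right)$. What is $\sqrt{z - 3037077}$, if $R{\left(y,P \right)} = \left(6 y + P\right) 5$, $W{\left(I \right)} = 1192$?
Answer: $\frac{i \sqrt{1717013319423089926}}{751898} \approx 1742.7 i$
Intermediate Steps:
$C = 2254502$
$R{\left(y,P \right)} = 5 P + 30 y$ ($R{\left(y,P \right)} = \left(P + 6 y\right) 5 = 5 P + 30 y$)
$z = - \frac{10541}{751898}$ ($z = \frac{\left(5 \cdot 389 + 30 \left(-1119\right)\right) + 2}{1192 + 2254502} = \frac{\left(1945 - 33570\right) + 2}{2255694} = \left(-31625 + 2\right) \frac{1}{2255694} = \left(-31623\right) \frac{1}{2255694} = - \frac{10541}{751898} \approx -0.014019$)
$\sqrt{z - 3037077} = \sqrt{- \frac{10541}{751898} - 3037077} = \sqrt{- \frac{2283572132687}{751898}} = \frac{i \sqrt{1717013319423089926}}{751898}$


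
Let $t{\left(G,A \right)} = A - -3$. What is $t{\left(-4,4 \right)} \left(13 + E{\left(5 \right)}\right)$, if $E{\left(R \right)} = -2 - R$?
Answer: $42$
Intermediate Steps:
$t{\left(G,A \right)} = 3 + A$ ($t{\left(G,A \right)} = A + 3 = 3 + A$)
$t{\left(-4,4 \right)} \left(13 + E{\left(5 \right)}\right) = \left(3 + 4\right) \left(13 - 7\right) = 7 \left(13 - 7\right) = 7 \cdot 6 = 42$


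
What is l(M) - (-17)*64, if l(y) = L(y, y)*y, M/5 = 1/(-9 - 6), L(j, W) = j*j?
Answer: 29375/27 ≈ 1088.0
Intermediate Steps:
L(j, W) = j**2
M = -1/3 (M = 5/(-9 - 6) = 5/(-15) = 5*(-1/15) = -1/3 ≈ -0.33333)
l(y) = y**3 (l(y) = y**2*y = y**3)
l(M) - (-17)*64 = (-1/3)**3 - (-17)*64 = -1/27 - 17*(-64) = -1/27 + 1088 = 29375/27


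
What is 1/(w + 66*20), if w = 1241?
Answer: 1/2561 ≈ 0.00039047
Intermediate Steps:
1/(w + 66*20) = 1/(1241 + 66*20) = 1/(1241 + 1320) = 1/2561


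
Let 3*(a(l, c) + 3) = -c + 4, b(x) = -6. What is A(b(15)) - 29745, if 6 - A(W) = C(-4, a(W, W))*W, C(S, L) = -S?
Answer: -29715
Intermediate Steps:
a(l, c) = -5/3 - c/3 (a(l, c) = -3 + (-c + 4)/3 = -3 + (4 - c)/3 = -3 + (4/3 - c/3) = -5/3 - c/3)
A(W) = 6 - 4*W (A(W) = 6 - (-1*(-4))*W = 6 - 4*W)
A(b(15)) - 29745 = (6 - 4*(-6)) - 29745 = (6 + 24) - 29745 = 30 - 29745 = -29715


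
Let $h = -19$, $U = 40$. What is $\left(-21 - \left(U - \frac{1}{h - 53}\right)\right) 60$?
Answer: $- \frac{21965}{6} \approx -3660.8$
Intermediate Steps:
$\left(-21 - \left(U - \frac{1}{h - 53}\right)\right) 60 = \left(-21 + \left(\frac{1}{-19 - 53} - 40\right)\right) 60 = \left(-21 - \left(40 - \frac{1}{-72}\right)\right) 60 = \left(-21 - \frac{2881}{72}\right) 60 = \left(- \frac{4393}{72}\right) 60 = - \frac{21965}{6}$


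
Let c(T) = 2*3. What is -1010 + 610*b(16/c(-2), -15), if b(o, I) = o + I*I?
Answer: 413600/3 ≈ 1.3787e+5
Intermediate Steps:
c(T) = 6
b(o, I) = o + I²
-1010 + 610*b(16/c(-2), -15) = -1010 + 610*(16/6 + (-15)²) = -1010 + 610*(16*(⅙) + 225) = -1010 + 610*(8/3 + 225) = -1010 + 610*(683/3) = -1010 + 416630/3 = 413600/3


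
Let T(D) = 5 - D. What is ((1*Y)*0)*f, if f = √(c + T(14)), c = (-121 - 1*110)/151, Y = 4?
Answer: 0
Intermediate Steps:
c = -231/151 (c = (-121 - 110)*(1/151) = -231*1/151 = -231/151 ≈ -1.5298)
f = I*√240090/151 (f = √(-231/151 + (5 - 1*14)) = √(-231/151 + (5 - 14)) = √(-231/151 - 9) = √(-1590/151) = I*√240090/151 ≈ 3.245*I)
((1*Y)*0)*f = ((1*4)*0)*(I*√240090/151) = (4*0)*(I*√240090/151) = 0*(I*√240090/151) = 0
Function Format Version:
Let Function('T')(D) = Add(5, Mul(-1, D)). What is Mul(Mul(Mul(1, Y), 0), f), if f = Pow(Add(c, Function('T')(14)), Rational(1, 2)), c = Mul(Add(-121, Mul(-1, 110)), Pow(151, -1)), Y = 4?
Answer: 0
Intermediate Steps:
c = Rational(-231, 151) (c = Mul(Add(-121, -110), Rational(1, 151)) = Mul(-231, Rational(1, 151)) = Rational(-231, 151) ≈ -1.5298)
f = Mul(Rational(1, 151), I, Pow(240090, Rational(1, 2))) (f = Pow(Add(Rational(-231, 151), Add(5, Mul(-1, 14))), Rational(1, 2)) = Pow(Add(Rational(-231, 151), Add(5, -14)), Rational(1, 2)) = Pow(Add(Rational(-231, 151), -9), Rational(1, 2)) = Pow(Rational(-1590, 151), Rational(1, 2)) = Mul(Rational(1, 151), I, Pow(240090, Rational(1, 2))) ≈ Mul(3.2450, I))
Mul(Mul(Mul(1, Y), 0), f) = Mul(Mul(Mul(1, 4), 0), Mul(Rational(1, 151), I, Pow(240090, Rational(1, 2)))) = Mul(Mul(4, 0), Mul(Rational(1, 151), I, Pow(240090, Rational(1, 2)))) = Mul(0, Mul(Rational(1, 151), I, Pow(240090, Rational(1, 2)))) = 0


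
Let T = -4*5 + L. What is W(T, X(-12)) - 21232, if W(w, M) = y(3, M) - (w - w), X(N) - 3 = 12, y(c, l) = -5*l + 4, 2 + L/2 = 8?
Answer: -21303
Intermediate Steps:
L = 12 (L = -4 + 2*8 = -4 + 16 = 12)
y(c, l) = 4 - 5*l
X(N) = 15 (X(N) = 3 + 12 = 15)
T = -8 (T = -4*5 + 12 = -20 + 12 = -8)
W(w, M) = 4 - 5*M (W(w, M) = (4 - 5*M) - (w - w) = (4 - 5*M) - 1*0 = (4 - 5*M) + 0 = 4 - 5*M)
W(T, X(-12)) - 21232 = (4 - 5*15) - 21232 = (4 - 75) - 21232 = -71 - 21232 = -21303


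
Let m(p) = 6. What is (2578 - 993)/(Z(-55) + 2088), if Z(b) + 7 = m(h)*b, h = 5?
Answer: 1585/1751 ≈ 0.90520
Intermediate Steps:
Z(b) = -7 + 6*b
(2578 - 993)/(Z(-55) + 2088) = (2578 - 993)/((-7 + 6*(-55)) + 2088) = 1585/((-7 - 330) + 2088) = 1585/(-337 + 2088) = 1585/1751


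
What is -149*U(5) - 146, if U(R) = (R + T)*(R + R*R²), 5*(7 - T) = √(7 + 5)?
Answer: -232586 + 7748*√3 ≈ -2.1917e+5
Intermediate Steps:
T = 7 - 2*√3/5 (T = 7 - √(7 + 5)/5 = 7 - 2*√3/5 ≈ 6.3072)
U(R) = (R + R³)*(7 + R - 2*√3/5) (U(R) = (R + (7 - 2*√3/5))*(R + R*R²) = (7 + R - 2*√3/5)*(R + R³) = (R + R³)*(7 + R - 2*√3/5))
-149*U(5) - 146 = -149*5*(35 - 2*√3 + 5*5 + 5*5³ + 5²*(35 - 2*√3))/5 - 146 = -149*5*(35 - 2*√3 + 25 + 5*125 + 25*(35 - 2*√3))/5 - 146 = -149*5*(35 - 2*√3 + 25 + 625 + (875 - 50*√3))/5 - 146 = -149*5*(1560 - 52*√3)/5 - 146 = -149*(1560 - 52*√3) - 146 = (-232440 + 7748*√3) - 146 = -232586 + 7748*√3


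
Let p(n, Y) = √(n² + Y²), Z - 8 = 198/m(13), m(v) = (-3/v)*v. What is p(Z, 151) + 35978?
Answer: 35978 + √26165 ≈ 36140.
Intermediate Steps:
m(v) = -3
Z = -58 (Z = 8 + 198/(-3) = 8 + 198*(-⅓) = 8 - 66 = -58)
p(n, Y) = √(Y² + n²)
p(Z, 151) + 35978 = √(151² + (-58)²) + 35978 = √(22801 + 3364) + 35978 = √26165 + 35978 = 35978 + √26165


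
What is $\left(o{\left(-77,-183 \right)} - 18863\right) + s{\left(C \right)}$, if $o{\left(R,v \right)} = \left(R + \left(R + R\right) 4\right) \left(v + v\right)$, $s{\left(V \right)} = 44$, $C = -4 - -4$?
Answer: $234819$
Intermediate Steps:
$C = 0$ ($C = -4 + 4 = 0$)
$o{\left(R,v \right)} = 18 R v$ ($o{\left(R,v \right)} = \left(R + 2 R 4\right) 2 v = \left(R + 8 R\right) 2 v = 9 R 2 v = 18 R v$)
$\left(o{\left(-77,-183 \right)} - 18863\right) + s{\left(C \right)} = \left(18 \left(-77\right) \left(-183\right) - 18863\right) + 44 = \left(253638 - 18863\right) + 44 = 234775 + 44 = 234819$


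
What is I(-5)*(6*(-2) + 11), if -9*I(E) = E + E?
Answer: -10/9 ≈ -1.1111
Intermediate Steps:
I(E) = -2*E/9 (I(E) = -(E + E)/9 = -2*E/9)
I(-5)*(6*(-2) + 11) = (-2/9*(-5))*(6*(-2) + 11) = 10*(-12 + 11)/9 = (10/9)*(-1) = -10/9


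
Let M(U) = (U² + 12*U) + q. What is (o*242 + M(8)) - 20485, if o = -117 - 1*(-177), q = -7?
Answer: -5812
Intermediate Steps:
o = 60 (o = -117 + 177 = 60)
M(U) = -7 + U² + 12*U (M(U) = (U² + 12*U) - 7 = -7 + U² + 12*U)
(o*242 + M(8)) - 20485 = (60*242 + (-7 + 8² + 12*8)) - 20485 = (14520 + (-7 + 64 + 96)) - 20485 = (14520 + 153) - 20485 = 14673 - 20485 = -5812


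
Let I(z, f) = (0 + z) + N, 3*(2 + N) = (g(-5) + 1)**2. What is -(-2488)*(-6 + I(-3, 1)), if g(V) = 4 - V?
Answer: 166696/3 ≈ 55565.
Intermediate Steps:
N = 94/3 (N = -2 + ((4 - 1*(-5)) + 1)**2/3 = -2 + ((4 + 5) + 1)**2/3 = -2 + (9 + 1)**2/3 = -2 + (1/3)*10**2 = -2 + (1/3)*100 = -2 + 100/3 = 94/3 ≈ 31.333)
I(z, f) = 94/3 + z (I(z, f) = (0 + z) + 94/3 = z + 94/3 = 94/3 + z)
-(-2488)*(-6 + I(-3, 1)) = -(-2488)*(-6 + (94/3 - 3)) = -(-2488)*(-6 + 85/3) = -(-2488)*67/3 = -622*(-268/3) = 166696/3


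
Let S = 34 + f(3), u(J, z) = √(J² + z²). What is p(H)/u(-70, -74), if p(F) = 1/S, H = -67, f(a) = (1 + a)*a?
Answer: √2594/238648 ≈ 0.00021342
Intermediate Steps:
f(a) = a*(1 + a)
S = 46 (S = 34 + 3*(1 + 3) = 34 + 3*4 = 34 + 12 = 46)
p(F) = 1/46
p(H)/u(-70, -74) = 1/(46*(√((-70)² + (-74)²))) = 1/(46*(√(4900 + 5476))) = 1/(46*(√10376)) = 1/(46*((2*√2594))) = (√2594/5188)/46 = √2594/238648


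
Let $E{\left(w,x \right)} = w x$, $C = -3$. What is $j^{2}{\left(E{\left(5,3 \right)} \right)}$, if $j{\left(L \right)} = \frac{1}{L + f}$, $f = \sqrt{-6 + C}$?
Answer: $\frac{2}{507} - \frac{5 i}{3042} \approx 0.0039448 - 0.0016437 i$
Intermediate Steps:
$f = 3 i$ ($f = \sqrt{-6 - 3} = \sqrt{-9} = 3 i \approx 3.0 i$)
$j{\left(L \right)} = \frac{1}{L + 3 i}$
$j^{2}{\left(E{\left(5,3 \right)} \right)} = \left(\frac{1}{5 \cdot 3 + 3 i}\right)^{2} = \left(\frac{1}{15 + 3 i}\right)^{2} = \left(\frac{15 - 3 i}{234}\right)^{2} = \frac{\left(15 - 3 i\right)^{2}}{54756}$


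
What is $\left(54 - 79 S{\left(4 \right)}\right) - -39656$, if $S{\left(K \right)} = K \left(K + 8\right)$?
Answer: $35918$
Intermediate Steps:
$S{\left(K \right)} = K \left(8 + K\right)$
$\left(54 - 79 S{\left(4 \right)}\right) - -39656 = \left(54 - 79 \cdot 4 \left(8 + 4\right)\right) - -39656 = \left(54 - 79 \cdot 4 \cdot 12\right) + 39656 = \left(54 - 3792\right) + 39656 = -3738 + 39656 = 35918$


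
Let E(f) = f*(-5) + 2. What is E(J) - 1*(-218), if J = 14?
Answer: 150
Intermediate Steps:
E(f) = 2 - 5*f (E(f) = -5*f + 2 = 2 - 5*f)
E(J) - 1*(-218) = (2 - 5*14) - 1*(-218) = (2 - 70) + 218 = -68 + 218 = 150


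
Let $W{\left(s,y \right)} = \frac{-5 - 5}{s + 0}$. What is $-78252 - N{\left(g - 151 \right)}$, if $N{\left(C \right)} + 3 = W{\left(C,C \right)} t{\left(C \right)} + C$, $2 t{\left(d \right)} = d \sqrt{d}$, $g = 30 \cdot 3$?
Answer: $-78188 + 5 i \sqrt{61} \approx -78188.0 + 39.051 i$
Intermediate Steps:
$g = 90$
$W{\left(s,y \right)} = - \frac{10}{s}$
$t{\left(d \right)} = \frac{d^{\frac{3}{2}}}{2}$ ($t{\left(d \right)} = \frac{d \sqrt{d}}{2} = \frac{d^{\frac{3}{2}}}{2}$)
$N{\left(C \right)} = -3 + C - 5 \sqrt{C}$ ($N{\left(C \right)} = -3 + \left(- \frac{10}{C} \frac{C^{\frac{3}{2}}}{2} + C\right) = -3 - \left(- C + 5 \sqrt{C}\right) = -3 + C - 5 \sqrt{C}$)
$-78252 - N{\left(g - 151 \right)} = -78252 - \left(-3 + \left(90 - 151\right) - 5 \sqrt{90 - 151}\right) = -78252 - \left(-3 - 61 - 5 \sqrt{-61}\right) = -78252 - \left(-3 - 61 - 5 i \sqrt{61}\right) = -78252 - \left(-64 - 5 i \sqrt{61}\right) = -78252 + \left(64 + 5 i \sqrt{61}\right) = -78188 + 5 i \sqrt{61}$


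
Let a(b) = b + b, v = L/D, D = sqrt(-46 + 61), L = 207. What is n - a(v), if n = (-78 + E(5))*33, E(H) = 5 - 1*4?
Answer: -2541 - 138*sqrt(15)/5 ≈ -2647.9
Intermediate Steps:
E(H) = 1 (E(H) = 5 - 4 = 1)
D = sqrt(15) ≈ 3.8730
v = 69*sqrt(15)/5 (v = 207/(sqrt(15)) = 207*(sqrt(15)/15) = 69*sqrt(15)/5 ≈ 53.447)
a(b) = 2*b
n = -2541 (n = (-78 + 1)*33 = -77*33 = -2541)
n - a(v) = -2541 - 2*69*sqrt(15)/5 = -2541 - 138*sqrt(15)/5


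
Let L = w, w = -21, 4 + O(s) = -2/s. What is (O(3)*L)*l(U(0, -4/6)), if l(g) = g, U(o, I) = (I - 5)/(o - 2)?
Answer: 833/3 ≈ 277.67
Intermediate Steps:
U(o, I) = (-5 + I)/(-2 + o)
O(s) = -4 - 2/s
L = -21
(O(3)*L)*l(U(0, -4/6)) = ((-4 - 2/3)*(-21))*((-5 - 4/6)/(-2 + 0)) = ((-4 - 2*1/3)*(-21))*((-5 - 4*1/6)/(-2)) = ((-4 - 2/3)*(-21))*(-(-5 - 2/3)/2) = (-14/3*(-21))*(-1/2*(-17/3)) = 98*(17/6) = 833/3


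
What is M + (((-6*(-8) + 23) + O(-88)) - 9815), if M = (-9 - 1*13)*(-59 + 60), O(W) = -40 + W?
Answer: -9894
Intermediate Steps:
M = -22 (M = (-9 - 13)*1 = -22*1 = -22)
M + (((-6*(-8) + 23) + O(-88)) - 9815) = -22 + (((-6*(-8) + 23) + (-40 - 88)) - 9815) = -22 + (((48 + 23) - 128) - 9815) = -22 + ((71 - 128) - 9815) = -22 + (-57 - 9815) = -22 - 9872 = -9894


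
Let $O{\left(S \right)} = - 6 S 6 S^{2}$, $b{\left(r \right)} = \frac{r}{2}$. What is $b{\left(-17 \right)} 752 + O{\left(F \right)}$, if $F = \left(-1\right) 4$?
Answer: $-4088$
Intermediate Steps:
$b{\left(r \right)} = \frac{r}{2}$ ($b{\left(r \right)} = r \frac{1}{2} = \frac{r}{2}$)
$F = -4$
$O{\left(S \right)} = - 36 S^{3}$ ($O{\left(S \right)} = - 6 \cdot 6 S S^{2} = - 36 S S^{2} = - 36 S^{3}$)
$b{\left(-17 \right)} 752 + O{\left(F \right)} = \frac{1}{2} \left(-17\right) 752 - 36 \left(-4\right)^{3} = \left(- \frac{17}{2}\right) 752 - -2304 = -6392 + 2304 = -4088$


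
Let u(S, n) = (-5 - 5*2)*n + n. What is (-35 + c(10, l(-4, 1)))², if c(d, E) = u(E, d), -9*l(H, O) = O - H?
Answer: 30625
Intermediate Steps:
u(S, n) = -14*n (u(S, n) = (-5 - 10)*n + n = -15*n + n = -14*n)
l(H, O) = -O/9 + H/9 (l(H, O) = -(O - H)/9 = -O/9 + H/9)
c(d, E) = -14*d
(-35 + c(10, l(-4, 1)))² = (-35 - 14*10)² = (-35 - 140)² = (-175)² = 30625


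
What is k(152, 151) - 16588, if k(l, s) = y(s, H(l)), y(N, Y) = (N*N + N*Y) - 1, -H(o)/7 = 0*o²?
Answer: 6212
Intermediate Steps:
H(o) = 0 (H(o) = -0*o² = -7*0 = 0)
y(N, Y) = -1 + N² + N*Y (y(N, Y) = (N² + N*Y) - 1 = -1 + N² + N*Y)
k(l, s) = -1 + s² (k(l, s) = -1 + s² + s*0 = -1 + s² + 0 = -1 + s²)
k(152, 151) - 16588 = (-1 + 151²) - 16588 = (-1 + 22801) - 16588 = 22800 - 16588 = 6212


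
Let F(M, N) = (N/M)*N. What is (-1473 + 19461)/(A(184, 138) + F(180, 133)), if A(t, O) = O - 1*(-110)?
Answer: 3237840/62329 ≈ 51.948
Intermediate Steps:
F(M, N) = N²/M
A(t, O) = 110 + O (A(t, O) = O + 110 = 110 + O)
(-1473 + 19461)/(A(184, 138) + F(180, 133)) = (-1473 + 19461)/((110 + 138) + 133²/180) = 17988/(248 + (1/180)*17689) = 17988/(248 + 17689/180) = 17988/(62329/180) = 17988*(180/62329) = 3237840/62329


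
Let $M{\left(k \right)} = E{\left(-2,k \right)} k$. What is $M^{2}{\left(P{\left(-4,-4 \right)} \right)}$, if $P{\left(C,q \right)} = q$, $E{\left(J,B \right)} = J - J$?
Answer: $0$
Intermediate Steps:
$E{\left(J,B \right)} = 0$
$M{\left(k \right)} = 0$ ($M{\left(k \right)} = 0 k = 0$)
$M^{2}{\left(P{\left(-4,-4 \right)} \right)} = 0^{2} = 0$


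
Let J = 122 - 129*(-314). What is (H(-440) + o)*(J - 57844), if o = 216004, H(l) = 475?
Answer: -3726902464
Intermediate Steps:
J = 40628 (J = 122 + 40506 = 40628)
(H(-440) + o)*(J - 57844) = (475 + 216004)*(40628 - 57844) = 216479*(-17216) = -3726902464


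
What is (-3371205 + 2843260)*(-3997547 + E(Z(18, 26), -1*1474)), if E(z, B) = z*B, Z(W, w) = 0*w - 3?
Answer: 2108150378125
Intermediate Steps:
Z(W, w) = -3 (Z(W, w) = 0 - 3 = -3)
E(z, B) = B*z
(-3371205 + 2843260)*(-3997547 + E(Z(18, 26), -1*1474)) = (-3371205 + 2843260)*(-3997547 - 1*1474*(-3)) = -527945*(-3997547 - 1474*(-3)) = -527945*(-3997547 + 4422) = -527945*(-3993125) = 2108150378125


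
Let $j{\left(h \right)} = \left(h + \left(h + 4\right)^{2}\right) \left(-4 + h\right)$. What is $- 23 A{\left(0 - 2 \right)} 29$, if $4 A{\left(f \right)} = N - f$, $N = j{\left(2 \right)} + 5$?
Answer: $\frac{46023}{4} \approx 11506.0$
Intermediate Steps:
$j{\left(h \right)} = \left(-4 + h\right) \left(h + \left(4 + h\right)^{2}\right)$ ($j{\left(h \right)} = \left(h + \left(4 + h\right)^{2}\right) \left(-4 + h\right) = \left(-4 + h\right) \left(h + \left(4 + h\right)^{2}\right)$)
$N = -71$ ($N = \left(-64 + 2^{3} - 40 + 5 \cdot 2^{2}\right) + 5 = \left(-64 + 8 - 40 + 5 \cdot 4\right) + 5 = \left(-64 + 8 - 40 + 20\right) + 5 = -76 + 5 = -71$)
$A{\left(f \right)} = - \frac{71}{4} - \frac{f}{4}$ ($A{\left(f \right)} = \frac{-71 - f}{4} = - \frac{71}{4} - \frac{f}{4}$)
$- 23 A{\left(0 - 2 \right)} 29 = - 23 \left(- \frac{71}{4} - \frac{0 - 2}{4}\right) 29 = - 23 \left(- \frac{71}{4} - - \frac{1}{2}\right) 29 = - 23 \left(- \frac{71}{4} + \frac{1}{2}\right) 29 = \left(-23\right) \left(- \frac{69}{4}\right) 29 = \frac{1587}{4} \cdot 29 = \frac{46023}{4}$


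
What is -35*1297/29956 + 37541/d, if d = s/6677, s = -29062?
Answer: -341369449281/39571876 ≈ -8626.6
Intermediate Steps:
d = -2642/607 (d = -29062/6677 = -29062*1/6677 = -2642/607 ≈ -4.3526)
-35*1297/29956 + 37541/d = -35*1297/29956 + 37541/(-2642/607) = -45395*1/29956 + 37541*(-607/2642) = -45395/29956 - 22787387/2642 = -341369449281/39571876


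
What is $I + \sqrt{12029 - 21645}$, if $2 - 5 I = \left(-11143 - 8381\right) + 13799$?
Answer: $\frac{5727}{5} + 4 i \sqrt{601} \approx 1145.4 + 98.061 i$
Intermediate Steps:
$I = \frac{5727}{5}$ ($I = \frac{2}{5} - \frac{\left(-11143 - 8381\right) + 13799}{5} = \frac{2}{5} - \frac{-19524 + 13799}{5} = \frac{2}{5} - -1145 = \frac{2}{5} + 1145 = \frac{5727}{5} \approx 1145.4$)
$I + \sqrt{12029 - 21645} = \frac{5727}{5} + \sqrt{12029 - 21645} = \frac{5727}{5} + \sqrt{-9616} = \frac{5727}{5} + 4 i \sqrt{601}$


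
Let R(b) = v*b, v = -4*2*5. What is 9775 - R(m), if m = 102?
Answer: 13855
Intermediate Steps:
v = -40 (v = -8*5 = -40)
R(b) = -40*b
9775 - R(m) = 9775 - (-40)*102 = 9775 - 1*(-4080) = 9775 + 4080 = 13855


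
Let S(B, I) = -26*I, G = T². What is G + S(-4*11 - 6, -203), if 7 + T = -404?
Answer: 174199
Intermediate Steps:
T = -411 (T = -7 - 404 = -411)
G = 168921 (G = (-411)² = 168921)
G + S(-4*11 - 6, -203) = 168921 - 26*(-203) = 168921 + 5278 = 174199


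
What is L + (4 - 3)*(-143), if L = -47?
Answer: -190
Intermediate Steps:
L + (4 - 3)*(-143) = -47 + (4 - 3)*(-143) = -47 + 1*(-143) = -47 - 143 = -190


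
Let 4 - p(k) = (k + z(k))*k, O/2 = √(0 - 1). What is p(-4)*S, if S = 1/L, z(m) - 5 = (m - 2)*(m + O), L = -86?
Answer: -52/43 + 24*I/43 ≈ -1.2093 + 0.55814*I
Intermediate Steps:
O = 2*I (O = 2*√(0 - 1) = 2*√(-1) = 2*I ≈ 2.0*I)
z(m) = 5 + (-2 + m)*(m + 2*I) (z(m) = 5 + (m - 2)*(m + 2*I) = 5 + (-2 + m)*(m + 2*I))
S = -1/86 (S = 1/(-86) = -1/86 ≈ -0.011628)
p(k) = 4 - k*(5 + k + k² - 4*I + 2*k*(-1 + I)) (p(k) = 4 - (k + (5 + k² - 4*I + 2*k*(-1 + I)))*k = 4 - (5 + k + k² - 4*I + 2*k*(-1 + I))*k = 4 - k*(5 + k + k² - 4*I + 2*k*(-1 + I)))
p(-4)*S = (4 - 1*(-4)³ - 4*(-5 + 4*I) + (-4)²*(1 - 2*I))*(-1/86) = (4 - 1*(-64) + (20 - 16*I) + 16*(1 - 2*I))*(-1/86) = (4 + 64 + (20 - 16*I) + (16 - 32*I))*(-1/86) = (104 - 48*I)*(-1/86) = -52/43 + 24*I/43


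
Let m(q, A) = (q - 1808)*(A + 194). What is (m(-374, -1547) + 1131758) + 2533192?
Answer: 6617196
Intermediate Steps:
m(q, A) = (-1808 + q)*(194 + A)
(m(-374, -1547) + 1131758) + 2533192 = ((-350752 - 1808*(-1547) + 194*(-374) - 1547*(-374)) + 1131758) + 2533192 = ((-350752 + 2796976 - 72556 + 578578) + 1131758) + 2533192 = (2952246 + 1131758) + 2533192 = 4084004 + 2533192 = 6617196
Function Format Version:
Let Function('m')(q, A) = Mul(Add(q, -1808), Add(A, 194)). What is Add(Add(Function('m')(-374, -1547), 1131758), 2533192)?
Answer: 6617196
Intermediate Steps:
Function('m')(q, A) = Mul(Add(-1808, q), Add(194, A))
Add(Add(Function('m')(-374, -1547), 1131758), 2533192) = Add(Add(Add(-350752, Mul(-1808, -1547), Mul(194, -374), Mul(-1547, -374)), 1131758), 2533192) = Add(Add(Add(-350752, 2796976, -72556, 578578), 1131758), 2533192) = Add(Add(2952246, 1131758), 2533192) = Add(4084004, 2533192) = 6617196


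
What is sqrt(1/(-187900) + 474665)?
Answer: sqrt(167587171024621)/18790 ≈ 688.96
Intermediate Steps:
sqrt(1/(-187900) + 474665) = sqrt(-1/187900 + 474665) = sqrt(89189553499/187900) = sqrt(167587171024621)/18790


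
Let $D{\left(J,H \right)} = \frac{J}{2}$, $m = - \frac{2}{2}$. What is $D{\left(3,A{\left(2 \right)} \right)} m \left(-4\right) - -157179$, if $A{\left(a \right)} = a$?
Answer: $157185$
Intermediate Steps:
$m = -1$ ($m = \left(-2\right) \frac{1}{2} = -1$)
$D{\left(J,H \right)} = \frac{J}{2}$ ($D{\left(J,H \right)} = J \frac{1}{2} = \frac{J}{2}$)
$D{\left(3,A{\left(2 \right)} \right)} m \left(-4\right) - -157179 = \frac{1}{2} \cdot 3 \left(-1\right) \left(-4\right) - -157179 = \frac{3}{2} \left(-1\right) \left(-4\right) + 157179 = \left(- \frac{3}{2}\right) \left(-4\right) + 157179 = 6 + 157179 = 157185$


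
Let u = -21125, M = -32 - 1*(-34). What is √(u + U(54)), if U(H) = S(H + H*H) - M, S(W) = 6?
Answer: I*√21121 ≈ 145.33*I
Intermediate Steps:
M = 2 (M = -32 + 34 = 2)
U(H) = 4 (U(H) = 6 - 1*2 = 6 - 2 = 4)
√(u + U(54)) = √(-21125 + 4) = √(-21121) = I*√21121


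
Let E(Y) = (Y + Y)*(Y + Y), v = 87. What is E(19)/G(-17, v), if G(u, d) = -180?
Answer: -361/45 ≈ -8.0222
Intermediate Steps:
E(Y) = 4*Y**2 (E(Y) = (2*Y)*(2*Y) = 4*Y**2)
E(19)/G(-17, v) = (4*19**2)/(-180) = (4*361)*(-1/180) = 1444*(-1/180) = -361/45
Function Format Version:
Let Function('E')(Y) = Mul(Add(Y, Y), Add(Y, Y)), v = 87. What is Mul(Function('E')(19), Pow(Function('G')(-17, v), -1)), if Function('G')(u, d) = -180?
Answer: Rational(-361, 45) ≈ -8.0222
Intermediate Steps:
Function('E')(Y) = Mul(4, Pow(Y, 2)) (Function('E')(Y) = Mul(Mul(2, Y), Mul(2, Y)) = Mul(4, Pow(Y, 2)))
Mul(Function('E')(19), Pow(Function('G')(-17, v), -1)) = Mul(Mul(4, Pow(19, 2)), Pow(-180, -1)) = Mul(Mul(4, 361), Rational(-1, 180)) = Mul(1444, Rational(-1, 180)) = Rational(-361, 45)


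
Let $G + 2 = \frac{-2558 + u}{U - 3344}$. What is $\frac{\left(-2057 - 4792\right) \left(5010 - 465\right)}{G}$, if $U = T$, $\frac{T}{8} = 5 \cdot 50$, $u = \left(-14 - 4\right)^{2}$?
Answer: $\frac{20918489760}{227} \approx 9.2152 \cdot 10^{7}$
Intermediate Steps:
$u = 324$ ($u = \left(-18\right)^{2} = 324$)
$T = 2000$ ($T = 8 \cdot 5 \cdot 50 = 8 \cdot 250 = 2000$)
$U = 2000$
$G = - \frac{227}{672}$ ($G = -2 + \frac{-2558 + 324}{2000 - 3344} = -2 - \frac{2234}{-1344} = -2 - - \frac{1117}{672} = -2 + \frac{1117}{672} = - \frac{227}{672} \approx -0.3378$)
$\frac{\left(-2057 - 4792\right) \left(5010 - 465\right)}{G} = \frac{\left(-2057 - 4792\right) \left(5010 - 465\right)}{- \frac{227}{672}} = \left(-6849\right) 4545 \left(- \frac{672}{227}\right) = \left(-31128705\right) \left(- \frac{672}{227}\right) = \frac{20918489760}{227}$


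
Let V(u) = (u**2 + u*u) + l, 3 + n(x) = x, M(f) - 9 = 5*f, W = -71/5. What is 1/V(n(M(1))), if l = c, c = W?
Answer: 5/1139 ≈ 0.0043898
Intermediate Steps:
W = -71/5 (W = -71*1/5 = -71/5 ≈ -14.200)
c = -71/5 ≈ -14.200
l = -71/5 ≈ -14.200
M(f) = 9 + 5*f
n(x) = -3 + x
V(u) = -71/5 + 2*u**2 (V(u) = (u**2 + u*u) - 71/5 = (u**2 + u**2) - 71/5 = 2*u**2 - 71/5 = -71/5 + 2*u**2)
1/V(n(M(1))) = 1/(-71/5 + 2*(-3 + (9 + 5*1))**2) = 1/(-71/5 + 2*(-3 + (9 + 5))**2) = 1/(-71/5 + 2*(-3 + 14)**2) = 1/(-71/5 + 2*11**2) = 1/(-71/5 + 2*121) = 1/(-71/5 + 242) = 1/(1139/5) = 5/1139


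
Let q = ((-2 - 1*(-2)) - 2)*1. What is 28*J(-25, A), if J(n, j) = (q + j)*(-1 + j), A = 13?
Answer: 3696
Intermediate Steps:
q = -2 (q = ((-2 + 2) - 2)*1 = (0 - 2)*1 = -2*1 = -2)
J(n, j) = (-1 + j)*(-2 + j) (J(n, j) = (-2 + j)*(-1 + j) = (-1 + j)*(-2 + j))
28*J(-25, A) = 28*(2 + 13² - 3*13) = 28*(2 + 169 - 39) = 28*132 = 3696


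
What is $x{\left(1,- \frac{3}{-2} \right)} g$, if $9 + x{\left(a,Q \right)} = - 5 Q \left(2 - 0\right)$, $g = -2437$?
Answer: $58488$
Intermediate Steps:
$x{\left(a,Q \right)} = -9 - 10 Q$ ($x{\left(a,Q \right)} = -9 + - 5 Q \left(2 - 0\right) = -9 + - 5 Q \left(2 + 0\right) = -9 + - 5 Q 2 = -9 - 10 Q$)
$x{\left(1,- \frac{3}{-2} \right)} g = \left(-9 - 10 \left(- \frac{3}{-2}\right)\right) \left(-2437\right) = \left(-9 - 10 \left(\left(-3\right) \left(- \frac{1}{2}\right)\right)\right) \left(-2437\right) = \left(-9 - 15\right) \left(-2437\right) = \left(-24\right) \left(-2437\right) = 58488$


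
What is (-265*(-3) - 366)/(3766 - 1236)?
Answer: 39/230 ≈ 0.16957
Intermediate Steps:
(-265*(-3) - 366)/(3766 - 1236) = (795 - 366)/2530 = 429*(1/2530) = 39/230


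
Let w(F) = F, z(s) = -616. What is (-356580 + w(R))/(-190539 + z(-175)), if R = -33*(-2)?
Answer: 356514/191155 ≈ 1.8651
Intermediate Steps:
R = 66
(-356580 + w(R))/(-190539 + z(-175)) = (-356580 + 66)/(-190539 - 616) = -356514/(-191155) = -356514*(-1/191155) = 356514/191155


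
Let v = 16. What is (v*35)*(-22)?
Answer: -12320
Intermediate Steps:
(v*35)*(-22) = (16*35)*(-22) = 560*(-22) = -12320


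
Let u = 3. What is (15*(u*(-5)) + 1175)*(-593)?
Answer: -563350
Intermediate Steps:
(15*(u*(-5)) + 1175)*(-593) = (15*(3*(-5)) + 1175)*(-593) = (15*(-15) + 1175)*(-593) = (-225 + 1175)*(-593) = 950*(-593) = -563350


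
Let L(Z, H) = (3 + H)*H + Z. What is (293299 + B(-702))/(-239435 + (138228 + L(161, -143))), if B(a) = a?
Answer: -292597/81026 ≈ -3.6111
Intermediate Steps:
L(Z, H) = Z + H*(3 + H) (L(Z, H) = H*(3 + H) + Z = Z + H*(3 + H))
(293299 + B(-702))/(-239435 + (138228 + L(161, -143))) = (293299 - 702)/(-239435 + (138228 + (161 + (-143)² + 3*(-143)))) = 292597/(-239435 + (138228 + (161 + 20449 - 429))) = 292597/(-239435 + (138228 + 20181)) = 292597/(-239435 + 158409) = 292597/(-81026) = 292597*(-1/81026) = -292597/81026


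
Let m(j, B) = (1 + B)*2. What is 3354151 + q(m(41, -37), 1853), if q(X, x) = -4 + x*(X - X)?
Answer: 3354147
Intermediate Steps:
m(j, B) = 2 + 2*B
q(X, x) = -4 (q(X, x) = -4 + x*0 = -4 + 0 = -4)
3354151 + q(m(41, -37), 1853) = 3354151 - 4 = 3354147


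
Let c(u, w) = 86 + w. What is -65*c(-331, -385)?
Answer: 19435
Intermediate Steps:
-65*c(-331, -385) = -65*(86 - 385) = -65*(-299) = 19435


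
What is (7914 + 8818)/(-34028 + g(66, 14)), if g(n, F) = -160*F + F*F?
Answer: -4183/9018 ≈ -0.46385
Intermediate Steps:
g(n, F) = F² - 160*F (g(n, F) = -160*F + F² = F² - 160*F)
(7914 + 8818)/(-34028 + g(66, 14)) = (7914 + 8818)/(-34028 + 14*(-160 + 14)) = 16732/(-34028 + 14*(-146)) = 16732/(-34028 - 2044) = 16732/(-36072) = 16732*(-1/36072) = -4183/9018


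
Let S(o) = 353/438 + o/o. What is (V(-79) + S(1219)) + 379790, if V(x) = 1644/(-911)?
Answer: 151543046749/399018 ≈ 3.7979e+5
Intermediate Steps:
V(x) = -1644/911 (V(x) = 1644*(-1/911) = -1644/911)
S(o) = 791/438 (S(o) = 353*(1/438) + 1 = 353/438 + 1 = 791/438)
(V(-79) + S(1219)) + 379790 = (-1644/911 + 791/438) + 379790 = 529/399018 + 379790 = 151543046749/399018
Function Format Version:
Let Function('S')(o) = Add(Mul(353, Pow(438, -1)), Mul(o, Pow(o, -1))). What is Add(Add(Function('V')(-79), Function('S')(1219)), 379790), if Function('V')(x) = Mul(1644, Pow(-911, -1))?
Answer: Rational(151543046749, 399018) ≈ 3.7979e+5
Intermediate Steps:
Function('V')(x) = Rational(-1644, 911) (Function('V')(x) = Mul(1644, Rational(-1, 911)) = Rational(-1644, 911))
Function('S')(o) = Rational(791, 438) (Function('S')(o) = Add(Mul(353, Rational(1, 438)), 1) = Add(Rational(353, 438), 1) = Rational(791, 438))
Add(Add(Function('V')(-79), Function('S')(1219)), 379790) = Add(Add(Rational(-1644, 911), Rational(791, 438)), 379790) = Add(Rational(529, 399018), 379790) = Rational(151543046749, 399018)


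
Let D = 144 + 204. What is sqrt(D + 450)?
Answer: sqrt(798) ≈ 28.249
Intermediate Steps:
D = 348
sqrt(D + 450) = sqrt(348 + 450) = sqrt(798)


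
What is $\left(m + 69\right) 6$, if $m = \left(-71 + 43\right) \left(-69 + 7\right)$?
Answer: $10830$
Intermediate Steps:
$m = 1736$ ($m = \left(-28\right) \left(-62\right) = 1736$)
$\left(m + 69\right) 6 = \left(1736 + 69\right) 6 = 1805 \cdot 6 = 10830$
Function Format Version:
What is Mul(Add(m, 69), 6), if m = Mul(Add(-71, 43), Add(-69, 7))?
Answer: 10830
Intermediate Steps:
m = 1736 (m = Mul(-28, -62) = 1736)
Mul(Add(m, 69), 6) = Mul(Add(1736, 69), 6) = Mul(1805, 6) = 10830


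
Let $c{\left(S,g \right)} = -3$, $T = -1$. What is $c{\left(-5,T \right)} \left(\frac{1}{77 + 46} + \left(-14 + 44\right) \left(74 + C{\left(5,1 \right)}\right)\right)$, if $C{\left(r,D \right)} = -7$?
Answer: $- \frac{247231}{41} \approx -6030.0$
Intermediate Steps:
$c{\left(-5,T \right)} \left(\frac{1}{77 + 46} + \left(-14 + 44\right) \left(74 + C{\left(5,1 \right)}\right)\right) = - 3 \left(\frac{1}{77 + 46} + \left(-14 + 44\right) \left(74 - 7\right)\right) = - 3 \left(\frac{1}{123} + 30 \cdot 67\right) = - 3 \left(\frac{1}{123} + 2010\right) = \left(-3\right) \frac{247231}{123} = - \frac{247231}{41}$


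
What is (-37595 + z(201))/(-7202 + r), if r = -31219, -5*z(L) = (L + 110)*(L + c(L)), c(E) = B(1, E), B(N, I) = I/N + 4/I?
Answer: 62913641/38613105 ≈ 1.6293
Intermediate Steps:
B(N, I) = 4/I + I/N
c(E) = E + 4/E (c(E) = 4/E + E/1 = 4/E + E*1 = 4/E + E = E + 4/E)
z(L) = -(110 + L)*(2*L + 4/L)/5 (z(L) = -(L + 110)*(L + (L + 4/L))/5 = -(110 + L)*(2*L + 4/L)/5)
(-37595 + z(201))/(-7202 + r) = (-37595 + (-4/5 - 88/201 - 44*201 - 2/5*201**2))/(-7202 - 31219) = (-37595 + (-4/5 - 88*1/201 - 8844 - 2/5*40401))/(-38421) = (-37595 + (-4/5 - 88/201 - 8844 - 80802/5))*(-1/38421) = (-37595 - 25130666/1005)*(-1/38421) = -62913641/1005*(-1/38421) = 62913641/38613105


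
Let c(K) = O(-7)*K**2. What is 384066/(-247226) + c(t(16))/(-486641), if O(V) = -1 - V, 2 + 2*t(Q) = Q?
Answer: -93487473375/60155153933 ≈ -1.5541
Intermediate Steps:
t(Q) = -1 + Q/2
c(K) = 6*K**2 (c(K) = (-1 - 1*(-7))*K**2 = (-1 + 7)*K**2 = 6*K**2)
384066/(-247226) + c(t(16))/(-486641) = 384066/(-247226) + (6*(-1 + (1/2)*16)**2)/(-486641) = 384066*(-1/247226) + (6*(-1 + 8)**2)*(-1/486641) = -192033/123613 + (6*7**2)*(-1/486641) = -192033/123613 + (6*49)*(-1/486641) = -192033/123613 + 294*(-1/486641) = -192033/123613 - 294/486641 = -93487473375/60155153933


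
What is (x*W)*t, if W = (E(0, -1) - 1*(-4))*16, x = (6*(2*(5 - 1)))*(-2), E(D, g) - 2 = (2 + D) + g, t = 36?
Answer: -387072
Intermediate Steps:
E(D, g) = 4 + D + g (E(D, g) = 2 + ((2 + D) + g) = 2 + (2 + D + g) = 4 + D + g)
x = -96 (x = (6*(2*4))*(-2) = (6*8)*(-2) = 48*(-2) = -96)
W = 112 (W = ((4 + 0 - 1) - 1*(-4))*16 = (3 + 4)*16 = 7*16 = 112)
(x*W)*t = -96*112*36 = -10752*36 = -387072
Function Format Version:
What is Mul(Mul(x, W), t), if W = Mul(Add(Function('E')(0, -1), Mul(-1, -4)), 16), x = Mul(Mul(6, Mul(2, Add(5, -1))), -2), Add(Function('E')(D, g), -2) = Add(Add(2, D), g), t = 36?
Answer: -387072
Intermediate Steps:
Function('E')(D, g) = Add(4, D, g) (Function('E')(D, g) = Add(2, Add(Add(2, D), g)) = Add(2, Add(2, D, g)) = Add(4, D, g))
x = -96 (x = Mul(Mul(6, Mul(2, 4)), -2) = Mul(Mul(6, 8), -2) = Mul(48, -2) = -96)
W = 112 (W = Mul(Add(Add(4, 0, -1), Mul(-1, -4)), 16) = Mul(Add(3, 4), 16) = Mul(7, 16) = 112)
Mul(Mul(x, W), t) = Mul(Mul(-96, 112), 36) = Mul(-10752, 36) = -387072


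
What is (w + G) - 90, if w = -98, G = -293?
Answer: -481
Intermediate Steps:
(w + G) - 90 = (-98 - 293) - 90 = -391 - 90 = -481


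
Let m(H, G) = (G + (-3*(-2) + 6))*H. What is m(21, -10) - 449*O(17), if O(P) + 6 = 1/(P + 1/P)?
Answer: 785807/290 ≈ 2709.7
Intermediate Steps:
O(P) = -6 + 1/(P + 1/P)
m(H, G) = H*(12 + G) (m(H, G) = (G + (6 + 6))*H = (G + 12)*H = (12 + G)*H = H*(12 + G))
m(21, -10) - 449*O(17) = 21*(12 - 10) - 449*(-6 + 17 - 6*17²)/(1 + 17²) = 21*2 - 449*(-6 + 17 - 6*289)/(1 + 289) = 42 - 449*(-6 + 17 - 1734)/290 = 42 - 449*(-1723)/290 = 42 - 449*(-1723/290) = 42 + 773627/290 = 785807/290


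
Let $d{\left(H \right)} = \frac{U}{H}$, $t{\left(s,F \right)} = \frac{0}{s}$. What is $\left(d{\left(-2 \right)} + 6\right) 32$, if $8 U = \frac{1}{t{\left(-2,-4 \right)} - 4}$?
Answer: $\frac{385}{2} \approx 192.5$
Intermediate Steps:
$t{\left(s,F \right)} = 0$
$U = - \frac{1}{32}$ ($U = \frac{1}{8 \left(0 - 4\right)} = \frac{1}{8 \left(-4\right)} = \frac{1}{8} \left(- \frac{1}{4}\right) = - \frac{1}{32} \approx -0.03125$)
$d{\left(H \right)} = - \frac{1}{32 H}$
$\left(d{\left(-2 \right)} + 6\right) 32 = \left(- \frac{1}{32 \left(-2\right)} + 6\right) 32 = \left(\left(- \frac{1}{32}\right) \left(- \frac{1}{2}\right) + 6\right) 32 = \left(\frac{1}{64} + 6\right) 32 = \frac{385}{64} \cdot 32 = \frac{385}{2}$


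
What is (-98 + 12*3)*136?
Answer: -8432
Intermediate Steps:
(-98 + 12*3)*136 = (-98 + 36)*136 = -62*136 = -8432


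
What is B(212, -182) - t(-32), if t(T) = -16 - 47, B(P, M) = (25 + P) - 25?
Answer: 275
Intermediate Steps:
B(P, M) = P
t(T) = -63
B(212, -182) - t(-32) = 212 - 1*(-63) = 212 + 63 = 275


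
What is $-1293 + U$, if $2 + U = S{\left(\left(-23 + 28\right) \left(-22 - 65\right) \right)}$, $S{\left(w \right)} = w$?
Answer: $-1730$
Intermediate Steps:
$U = -437$ ($U = -2 + \left(-23 + 28\right) \left(-22 - 65\right) = -2 + 5 \left(-87\right) = -2 - 435 = -437$)
$-1293 + U = -1293 - 437 = -1730$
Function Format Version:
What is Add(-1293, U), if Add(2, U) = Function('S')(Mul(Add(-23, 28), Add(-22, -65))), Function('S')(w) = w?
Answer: -1730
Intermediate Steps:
U = -437 (U = Add(-2, Mul(Add(-23, 28), Add(-22, -65))) = Add(-2, Mul(5, -87)) = Add(-2, -435) = -437)
Add(-1293, U) = Add(-1293, -437) = -1730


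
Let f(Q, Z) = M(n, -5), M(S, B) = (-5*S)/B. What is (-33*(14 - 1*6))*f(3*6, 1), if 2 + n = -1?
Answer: 792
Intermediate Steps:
n = -3 (n = -2 - 1 = -3)
M(S, B) = -5*S/B
f(Q, Z) = -3 (f(Q, Z) = -5*(-3)/(-5) = -5*(-3)*(-⅕) = -3)
(-33*(14 - 1*6))*f(3*6, 1) = -33*(14 - 1*6)*(-3) = -33*(14 - 6)*(-3) = -33*8*(-3) = -264*(-3) = 792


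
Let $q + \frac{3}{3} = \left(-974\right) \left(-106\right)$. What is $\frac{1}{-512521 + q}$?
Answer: $- \frac{1}{409278} \approx -2.4433 \cdot 10^{-6}$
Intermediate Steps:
$q = 103243$ ($q = -1 - -103244 = -1 + 103244 = 103243$)
$\frac{1}{-512521 + q} = \frac{1}{-512521 + 103243} = \frac{1}{-409278} = - \frac{1}{409278}$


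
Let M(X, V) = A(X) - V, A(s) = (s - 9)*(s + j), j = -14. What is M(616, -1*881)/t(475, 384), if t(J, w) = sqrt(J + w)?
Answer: 366295*sqrt(859)/859 ≈ 12498.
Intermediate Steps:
A(s) = (-14 + s)*(-9 + s) (A(s) = (s - 9)*(s - 14) = (-9 + s)*(-14 + s) = (-14 + s)*(-9 + s))
M(X, V) = 126 + X**2 - V - 23*X (M(X, V) = (126 + X**2 - 23*X) - V = 126 + X**2 - V - 23*X)
M(616, -1*881)/t(475, 384) = (126 + 616**2 - (-1)*881 - 23*616)/(sqrt(475 + 384)) = (126 + 379456 - 1*(-881) - 14168)/(sqrt(859)) = (126 + 379456 + 881 - 14168)*(sqrt(859)/859) = 366295*(sqrt(859)/859) = 366295*sqrt(859)/859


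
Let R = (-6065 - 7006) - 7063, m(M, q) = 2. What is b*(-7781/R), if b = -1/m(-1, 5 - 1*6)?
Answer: -7781/40268 ≈ -0.19323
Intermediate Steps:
R = -20134 (R = -13071 - 7063 = -20134)
b = -½ (b = -1/2 = -1*½ = -½ ≈ -0.50000)
b*(-7781/R) = -(-7781)/(2*(-20134)) = -(-7781)*(-1)/(2*20134) = -½*7781/20134 = -7781/40268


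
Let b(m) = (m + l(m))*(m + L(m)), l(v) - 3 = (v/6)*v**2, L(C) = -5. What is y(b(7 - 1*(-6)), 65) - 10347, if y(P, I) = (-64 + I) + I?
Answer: -10281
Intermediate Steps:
l(v) = 3 + v**3/6 (l(v) = 3 + (v/6)*v**2 = 3 + v**3/6)
b(m) = (-5 + m)*(3 + m + m**3/6) (b(m) = (m + (3 + m**3/6))*(m - 5) = (3 + m + m**3/6)*(-5 + m) = (-5 + m)*(3 + m + m**3/6))
y(P, I) = -64 + 2*I
y(b(7 - 1*(-6)), 65) - 10347 = (-64 + 2*65) - 10347 = (-64 + 130) - 10347 = 66 - 10347 = -10281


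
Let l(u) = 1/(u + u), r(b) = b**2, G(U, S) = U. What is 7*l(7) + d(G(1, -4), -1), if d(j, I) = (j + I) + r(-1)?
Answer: 3/2 ≈ 1.5000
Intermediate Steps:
d(j, I) = 1 + I + j (d(j, I) = (j + I) + (-1)**2 = (I + j) + 1 = 1 + I + j)
l(u) = 1/(2*u)
7*l(7) + d(G(1, -4), -1) = 7*((1/2)/7) + (1 - 1 + 1) = 7*((1/2)*(1/7)) + 1 = 7*(1/14) + 1 = 1/2 + 1 = 3/2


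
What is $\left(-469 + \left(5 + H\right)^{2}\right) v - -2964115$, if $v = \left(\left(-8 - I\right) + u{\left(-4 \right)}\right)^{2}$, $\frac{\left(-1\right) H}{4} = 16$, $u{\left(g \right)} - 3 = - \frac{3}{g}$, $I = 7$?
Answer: $\frac{13381285}{4} \approx 3.3453 \cdot 10^{6}$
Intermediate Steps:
$u{\left(g \right)} = 3 - \frac{3}{g}$
$H = -64$ ($H = \left(-4\right) 16 = -64$)
$v = \frac{2025}{16}$ ($v = \left(\left(-8 - 7\right) + \left(3 - \frac{3}{-4}\right)\right)^{2} = \left(\left(-8 - 7\right) + \left(3 - - \frac{3}{4}\right)\right)^{2} = \left(-15 + \left(3 + \frac{3}{4}\right)\right)^{2} = \left(-15 + \frac{15}{4}\right)^{2} = \left(- \frac{45}{4}\right)^{2} = \frac{2025}{16} \approx 126.56$)
$\left(-469 + \left(5 + H\right)^{2}\right) v - -2964115 = \left(-469 + \left(5 - 64\right)^{2}\right) \frac{2025}{16} - -2964115 = \left(-469 + \left(-59\right)^{2}\right) \frac{2025}{16} + 2964115 = \left(-469 + 3481\right) \frac{2025}{16} + 2964115 = 3012 \cdot \frac{2025}{16} + 2964115 = \frac{1524825}{4} + 2964115 = \frac{13381285}{4}$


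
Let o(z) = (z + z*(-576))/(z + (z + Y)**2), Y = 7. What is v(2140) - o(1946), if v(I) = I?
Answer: 233362590/109033 ≈ 2140.3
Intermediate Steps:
o(z) = -575*z/(z + (7 + z)**2) (o(z) = (z + z*(-576))/(z + (z + 7)**2) = (z - 576*z)/(z + (7 + z)**2) = (-575*z)/(z + (7 + z)**2) = -575*z/(z + (7 + z)**2))
v(2140) - o(1946) = 2140 - (-575)*1946/(1946 + (7 + 1946)**2) = 2140 - (-575)*1946/(1946 + 1953**2) = 2140 - (-575)*1946/(1946 + 3814209) = 2140 - (-575)*1946/3816155 = 2140 - 1*(-31970/109033) = 2140 + 31970/109033 = 233362590/109033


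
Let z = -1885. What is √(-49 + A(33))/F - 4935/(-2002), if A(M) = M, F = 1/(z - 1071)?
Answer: 705/286 - 11824*I ≈ 2.465 - 11824.0*I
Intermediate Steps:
F = -1/2956 (F = 1/(-1885 - 1071) = 1/(-2956) = -1/2956 ≈ -0.00033830)
√(-49 + A(33))/F - 4935/(-2002) = √(-49 + 33)/(-1/2956) - 4935/(-2002) = √(-16)*(-2956) - 4935*(-1/2002) = (4*I)*(-2956) + 705/286 = -11824*I + 705/286 = 705/286 - 11824*I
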